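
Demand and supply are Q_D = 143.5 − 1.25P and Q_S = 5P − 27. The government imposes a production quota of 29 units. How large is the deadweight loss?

3232.08

In inverse form: demand P = 114.8 − 0.8Q, supply P = 5.4 + 0.2Q.
Competitive equilibrium: 114.8 − 0.8Q = 5.4 + 0.2Q → Q* = 109.4, P* = 27.28.
At Q = 29: demand price = 114.8 − 0.8·29 = 91.6; supply price = 5.4 + 0.2·29 = 11.2.
ΔQ = 109.4 − 29 = 80.4; wedge = 91.6 − 11.2 = 80.4.
Deadweight loss = ½ × 80.4 × 80.4 = 3232.08.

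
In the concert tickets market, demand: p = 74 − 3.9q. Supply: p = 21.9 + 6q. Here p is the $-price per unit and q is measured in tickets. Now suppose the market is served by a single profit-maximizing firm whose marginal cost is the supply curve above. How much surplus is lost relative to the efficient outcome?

Competitive equilibrium: 74 − 3.9q = 21.9 + 6q → q* = 5.2626, p* = 53.4758.
Marginal revenue: MR = 74 − 7.8q. Set MR = MC: 74 − 7.8q = 21.9 + 6q → q_m = 3.7754.
Price p_m = 74 − 3.9·3.7754 = 59.2759; MC(q_m) = 21.9 + 6·3.7754 = 44.5524.
Competitive q* = 5.2626, so Δq = 1.4872; wedge = 59.2759 − 44.5524 = 14.7235.
DWL = ½ × 1.4872 × 14.7235 = $10.95.

$10.95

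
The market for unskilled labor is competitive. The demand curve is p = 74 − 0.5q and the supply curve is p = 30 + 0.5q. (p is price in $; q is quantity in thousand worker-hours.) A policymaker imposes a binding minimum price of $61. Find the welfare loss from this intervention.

Competitive equilibrium: 74 − 0.5q = 30 + 0.5q → q* = 44, p* = 52.
At the floor p = 61, quantity demanded = (74 − 61)/0.5 = 26.
Sellers' marginal cost at q' = 26: 30 + 0.5·26 = 43.
Δq = 44 − 26 = 18; wedge = 61 − 43 = 18.
Welfare loss = ½ × 18 × 18 = $162 thousand.

$162 thousand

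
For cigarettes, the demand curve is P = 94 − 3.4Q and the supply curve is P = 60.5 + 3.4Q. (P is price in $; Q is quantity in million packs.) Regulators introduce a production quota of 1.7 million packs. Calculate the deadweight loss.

Competitive equilibrium: 94 − 3.4Q = 60.5 + 3.4Q → Q* = 4.9265, P* = 77.25.
At Q = 1.7: demand price = 94 − 3.4·1.7 = 88.22; supply price = 60.5 + 3.4·1.7 = 66.28.
ΔQ = 4.9265 − 1.7 = 3.2265; wedge = 88.22 − 66.28 = 21.94.
The triangle = ½ × 3.2265 × 21.94 = $35.39 million.

$35.39 million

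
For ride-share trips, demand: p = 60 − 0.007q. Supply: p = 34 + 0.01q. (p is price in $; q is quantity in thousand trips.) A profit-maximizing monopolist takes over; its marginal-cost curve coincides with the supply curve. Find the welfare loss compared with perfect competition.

Competitive equilibrium: 60 − 0.007q = 34 + 0.01q → q* = 1529.41176, p* = 49.29412.
Marginal revenue: MR = 60 − 0.014q. Set MR = MC: 60 − 0.014q = 34 + 0.01q → q_m = 1083.33333.
Price p_m = 60 − 0.007·1083.33333 = 52.41667; MC(q_m) = 34 + 0.01·1083.33333 = 44.83333.
Competitive q* = 1529.41176, so Δq = 446.07843; wedge = 52.41667 − 44.83333 = 7.58334.
Deadweight loss = ½ × 446.07843 × 7.58334 = $1691.38 thousand.

$1691.38 thousand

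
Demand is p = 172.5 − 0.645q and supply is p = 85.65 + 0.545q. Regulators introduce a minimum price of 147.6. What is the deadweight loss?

Competitive equilibrium: 172.5 − 0.645q = 85.65 + 0.545q → q* = 72.9832, p* = 125.4258.
At the floor p = 147.6, quantity demanded = (172.5 − 147.6)/0.645 = 38.6047.
Sellers' marginal cost at q' = 38.6047: 85.65 + 0.545·38.6047 = 106.6896.
Δq = 72.9832 − 38.6047 = 34.3785; wedge = 147.6 − 106.6896 = 40.9104.
Deadweight loss = ½ × 34.3785 × 40.9104 = 703.22.

703.22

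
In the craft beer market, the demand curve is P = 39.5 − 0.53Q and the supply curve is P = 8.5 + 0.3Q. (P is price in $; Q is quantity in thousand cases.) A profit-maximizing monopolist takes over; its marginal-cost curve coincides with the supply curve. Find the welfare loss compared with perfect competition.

Competitive equilibrium: 39.5 − 0.53Q = 8.5 + 0.3Q → Q* = 37.3494, P* = 19.7048.
Marginal revenue: MR = 39.5 − 1.06Q. Set MR = MC: 39.5 − 1.06Q = 8.5 + 0.3Q → Q_m = 22.7941.
Price P_m = 39.5 − 0.53·22.7941 = 27.4191; MC(Q_m) = 8.5 + 0.3·22.7941 = 15.3382.
Competitive Q* = 37.3494, so ΔQ = 14.5553; wedge = 27.4191 − 15.3382 = 12.0809.
The triangle = ½ × 14.5553 × 12.0809 = $87.92 thousand.

$87.92 thousand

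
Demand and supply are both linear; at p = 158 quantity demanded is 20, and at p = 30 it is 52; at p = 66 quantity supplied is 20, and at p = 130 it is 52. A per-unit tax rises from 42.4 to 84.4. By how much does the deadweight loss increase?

443.80

Demand slope = (30 − 158)/(52 − 20) = −4, so p = 238 − 4q.
Supply slope = (130 − 66)/(52 − 20) = 2, so p = 26 + 2q.
Competitive equilibrium: 238 − 4q = 26 + 2q → q* = 35.3333, p* = 96.6667.
For a per-unit tax t: Δq = t/6, so DWL = ½·t·(t/6) = t²/12.
At t = 42.4: DWL = 149.813. At t = 84.4: DWL = 593.613.
Increase = 593.613 − 149.813 = 443.80.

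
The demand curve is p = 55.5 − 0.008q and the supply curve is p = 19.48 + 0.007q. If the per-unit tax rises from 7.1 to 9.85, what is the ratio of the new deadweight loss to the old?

1.925

Competitive equilibrium: 55.5 − 0.008q = 19.48 + 0.007q → q* = 2401.3333, p* = 36.2893.
For a per-unit tax t: Δq = t/0.015, so DWL = ½·t·(t/0.015) = t²/0.03.
At t = 7.1: DWL = 1680.333. At t = 9.85: DWL = 3234.083.
Ratio = (9.85/7.1)² = 1.925.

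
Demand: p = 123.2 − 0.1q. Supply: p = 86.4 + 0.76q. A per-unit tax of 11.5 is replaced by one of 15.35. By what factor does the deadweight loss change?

1.782

Competitive equilibrium: 123.2 − 0.1q = 86.4 + 0.76q → q* = 42.7907, p* = 118.9209.
For a per-unit tax t: Δq = t/0.86, so DWL = ½·t·(t/0.86) = t²/1.72.
At t = 11.5: DWL = 76.890. At t = 15.35: DWL = 136.990.
Ratio = (15.35/11.5)² = 1.782.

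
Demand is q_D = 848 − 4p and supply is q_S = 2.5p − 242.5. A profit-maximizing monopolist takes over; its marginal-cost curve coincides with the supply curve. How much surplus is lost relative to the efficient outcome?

784.96

In inverse form: demand p = 212 − 0.25q, supply p = 97 + 0.4q.
Competitive equilibrium: 212 − 0.25q = 97 + 0.4q → q* = 176.9231, p* = 167.7692.
Marginal revenue: MR = 212 − 0.5q. Set MR = MC: 212 − 0.5q = 97 + 0.4q → q_m = 127.7778.
Price p_m = 212 − 0.25·127.7778 = 180.0556; MC(q_m) = 97 + 0.4·127.7778 = 148.1111.
Competitive q* = 176.9231, so Δq = 49.1453; wedge = 180.0556 − 148.1111 = 31.9445.
The triangle = ½ × 49.1453 × 31.9445 = 784.96.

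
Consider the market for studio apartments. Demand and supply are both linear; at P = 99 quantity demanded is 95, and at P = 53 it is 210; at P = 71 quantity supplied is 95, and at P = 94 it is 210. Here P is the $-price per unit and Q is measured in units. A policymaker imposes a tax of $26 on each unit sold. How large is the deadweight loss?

Demand slope = (53 − 99)/(210 − 95) = −0.4, so P = 137 − 0.4Q.
Supply slope = (94 − 71)/(210 − 95) = 0.2, so P = 52 + 0.2Q.
Competitive equilibrium: 137 − 0.4Q = 52 + 0.2Q → Q* = 141.6667, P* = 80.3333.
With the tax, the buyer price exceeds the seller price by 26: (137 − 0.4Q) − (52 + 0.2Q) = 26 → Q' = 98.3333.
ΔQ = 141.6667 − 98.3333 = 43.3334; the wedge equals the tax, 26.
DWL = ½ × 43.3334 × 26 = $563.33.

$563.33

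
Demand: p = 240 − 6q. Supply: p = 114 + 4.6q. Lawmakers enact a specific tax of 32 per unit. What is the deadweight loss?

48.30

Competitive equilibrium: 240 − 6q = 114 + 4.6q → q* = 11.8868, p* = 168.6792.
With the tax, the buyer price exceeds the seller price by 32: (240 − 6q) − (114 + 4.6q) = 32 → q' = 8.8679.
Δq = 11.8868 − 8.8679 = 3.0189; the wedge equals the tax, 32.
DWL = ½ × 3.0189 × 32 = 48.30.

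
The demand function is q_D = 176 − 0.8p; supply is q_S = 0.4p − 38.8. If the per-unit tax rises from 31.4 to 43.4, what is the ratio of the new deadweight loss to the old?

1.910

In inverse form: demand p = 220 − 1.25q, supply p = 97 + 2.5q.
Competitive equilibrium: 220 − 1.25q = 97 + 2.5q → q* = 32.8, p* = 179.
For a per-unit tax t: Δq = t/3.75, so DWL = ½·t·(t/3.75) = t²/7.5.
At t = 31.4: DWL = 131.461. At t = 43.4: DWL = 251.141.
Ratio = (43.4/31.4)² = 1.910.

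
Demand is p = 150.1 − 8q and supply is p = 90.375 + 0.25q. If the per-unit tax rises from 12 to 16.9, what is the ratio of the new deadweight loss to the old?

Competitive equilibrium: 150.1 − 8q = 90.375 + 0.25q → q* = 7.2394, p* = 92.1848.
For a per-unit tax t: Δq = t/8.25, so DWL = ½·t·(t/8.25) = t²/16.5.
At t = 12: DWL = 8.727. At t = 16.9: DWL = 17.310.
Ratio = (16.9/12)² = 1.983.

1.983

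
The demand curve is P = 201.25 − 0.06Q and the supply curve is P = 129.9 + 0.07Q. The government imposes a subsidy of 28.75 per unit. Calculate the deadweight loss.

3179.09

Competitive equilibrium: 201.25 − 0.06Q = 129.9 + 0.07Q → Q* = 548.8462, P* = 168.3192.
The subsidy lowers effective supply by 28.75: P = 101.15 + 0.07Q.
New quantity: 201.25 − 0.06Q = 101.15 + 0.07Q → Q' = 770.
Overproduction ΔQ = 770 − 548.8462 = 221.1538; wedge = subsidy = 28.75.
Welfare loss = ½ × 221.1538 × 28.75 = 3179.09.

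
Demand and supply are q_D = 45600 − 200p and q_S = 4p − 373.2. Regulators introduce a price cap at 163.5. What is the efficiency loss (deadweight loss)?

7806.09

In inverse form: demand p = 228 − 0.005q, supply p = 93.3 + 0.25q.
Competitive equilibrium: 228 − 0.005q = 93.3 + 0.25q → q* = 528.2353, p* = 225.3588.
At the ceiling p = 163.5, quantity supplied = (163.5 − 93.3)/0.25 = 280.8.
Willingness to pay at q' = 280.8: 228 − 0.005·280.8 = 226.596.
Δq = 528.2353 − 280.8 = 247.4353; wedge = 226.596 − 163.5 = 63.096.
Welfare loss = ½ × 247.4353 × 63.096 = 7806.09.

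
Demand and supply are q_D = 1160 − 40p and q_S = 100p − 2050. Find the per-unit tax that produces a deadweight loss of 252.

In inverse form: demand p = 29 − 0.025q, supply p = 20.5 + 0.01q.
Competitive equilibrium: 29 − 0.025q = 20.5 + 0.01q → q* = 242.8571, p* = 22.9286.
A tax t gives Δq = t/0.035 and wedge t, so DWL = t²/0.07.
t²/0.07 = 252 → t² = 17.64 → t = 4.2.

4.2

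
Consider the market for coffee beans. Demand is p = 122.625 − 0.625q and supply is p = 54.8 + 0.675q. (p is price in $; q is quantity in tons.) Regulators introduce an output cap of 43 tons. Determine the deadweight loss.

Competitive equilibrium: 122.625 − 0.625q = 54.8 + 0.675q → q* = 52.1731, p* = 90.0168.
At q = 43: demand price = 122.625 − 0.625·43 = 95.75; supply price = 54.8 + 0.675·43 = 83.825.
Δq = 52.1731 − 43 = 9.1731; wedge = 95.75 − 83.825 = 11.925.
DWL = ½ × 9.1731 × 11.925 = $54.69.

$54.69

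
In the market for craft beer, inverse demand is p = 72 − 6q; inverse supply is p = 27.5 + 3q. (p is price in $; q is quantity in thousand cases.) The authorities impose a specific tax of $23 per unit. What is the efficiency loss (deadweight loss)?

$29.39 thousand

Competitive equilibrium: 72 − 6q = 27.5 + 3q → q* = 4.9444, p* = 42.3333.
With the tax, the buyer price exceeds the seller price by 23: (72 − 6q) − (27.5 + 3q) = 23 → q' = 2.3889.
Δq = 4.9444 − 2.3889 = 2.5555; the wedge equals the tax, 23.
The triangle = ½ × 2.5555 × 23 = $29.39 thousand.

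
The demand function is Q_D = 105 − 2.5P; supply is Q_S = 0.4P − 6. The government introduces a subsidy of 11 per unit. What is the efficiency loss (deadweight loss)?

20.86

In inverse form: demand P = 42 − 0.4Q, supply P = 15 + 2.5Q.
Competitive equilibrium: 42 − 0.4Q = 15 + 2.5Q → Q* = 9.3103, P* = 38.2759.
The subsidy lowers effective supply by 11: P = 4 + 2.5Q.
New quantity: 42 − 0.4Q = 4 + 2.5Q → Q' = 13.1034.
Overproduction ΔQ = 13.1034 − 9.3103 = 3.7931; wedge = subsidy = 11.
DWL = ½ × 3.7931 × 11 = 20.86.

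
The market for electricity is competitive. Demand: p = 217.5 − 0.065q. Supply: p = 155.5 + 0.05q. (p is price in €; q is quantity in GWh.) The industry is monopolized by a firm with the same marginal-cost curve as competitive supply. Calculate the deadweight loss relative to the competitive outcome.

€2179.40

Competitive equilibrium: 217.5 − 0.065q = 155.5 + 0.05q → q* = 539.1304, p* = 182.4565.
Marginal revenue: MR = 217.5 − 0.13q. Set MR = MC: 217.5 − 0.13q = 155.5 + 0.05q → q_m = 344.4444.
Price p_m = 217.5 − 0.065·344.4444 = 195.1111; MC(q_m) = 155.5 + 0.05·344.4444 = 172.7222.
Competitive q* = 539.1304, so Δq = 194.686; wedge = 195.1111 − 172.7222 = 22.3889.
The triangle = ½ × 194.686 × 22.3889 = €2179.40.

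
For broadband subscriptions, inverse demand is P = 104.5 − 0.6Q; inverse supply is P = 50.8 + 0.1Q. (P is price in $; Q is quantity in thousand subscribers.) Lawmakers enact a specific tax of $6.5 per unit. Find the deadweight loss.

Competitive equilibrium: 104.5 − 0.6Q = 50.8 + 0.1Q → Q* = 76.7143, P* = 58.4714.
With the tax, the buyer price exceeds the seller price by 6.5: (104.5 − 0.6Q) − (50.8 + 0.1Q) = 6.5 → Q' = 67.4286.
ΔQ = 76.7143 − 67.4286 = 9.2857; the wedge equals the tax, 6.5.
Deadweight loss = ½ × 9.2857 × 6.5 = $30.18 thousand.

$30.18 thousand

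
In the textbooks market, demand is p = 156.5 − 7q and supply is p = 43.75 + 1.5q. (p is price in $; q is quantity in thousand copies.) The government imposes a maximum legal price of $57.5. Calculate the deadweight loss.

$71.37 thousand

Competitive equilibrium: 156.5 − 7q = 43.75 + 1.5q → q* = 13.2647, p* = 63.6471.
At the ceiling p = 57.5, quantity supplied = (57.5 − 43.75)/1.5 = 9.1667.
Willingness to pay at q' = 9.1667: 156.5 − 7·9.1667 = 92.3331.
Δq = 13.2647 − 9.1667 = 4.098; wedge = 92.3331 − 57.5 = 34.8331.
Welfare loss = ½ × 4.098 × 34.8331 = $71.37 thousand.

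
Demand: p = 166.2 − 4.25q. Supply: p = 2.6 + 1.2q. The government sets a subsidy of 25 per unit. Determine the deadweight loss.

57.34

Competitive equilibrium: 166.2 − 4.25q = 2.6 + 1.2q → q* = 30.0183, p* = 38.622.
The subsidy lowers effective supply by 25: p = 1.2q − 22.4.
New quantity: 166.2 − 4.25q = 1.2q − 22.4 → q' = 34.6055.
Overproduction Δq = 34.6055 − 30.0183 = 4.5872; wedge = subsidy = 25.
The triangle = ½ × 4.5872 × 25 = 57.34.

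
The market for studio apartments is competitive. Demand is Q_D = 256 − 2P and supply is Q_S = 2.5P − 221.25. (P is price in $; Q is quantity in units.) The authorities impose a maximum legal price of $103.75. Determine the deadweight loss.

In inverse form: demand P = 128 − 0.5Q, supply P = 88.5 + 0.4Q.
Competitive equilibrium: 128 − 0.5Q = 88.5 + 0.4Q → Q* = 43.8889, P* = 106.0556.
At the ceiling P = 103.75, quantity supplied = (103.75 − 88.5)/0.4 = 38.125.
Willingness to pay at Q' = 38.125: 128 − 0.5·38.125 = 108.9375.
ΔQ = 43.8889 − 38.125 = 5.7639; wedge = 108.9375 − 103.75 = 5.1875.
Welfare loss = ½ × 5.7639 × 5.1875 = $14.95.

$14.95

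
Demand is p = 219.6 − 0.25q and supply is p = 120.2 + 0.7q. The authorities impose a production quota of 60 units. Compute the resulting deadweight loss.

Competitive equilibrium: 219.6 − 0.25q = 120.2 + 0.7q → q* = 104.6316, p* = 193.4421.
At q = 60: demand price = 219.6 − 0.25·60 = 204.6; supply price = 120.2 + 0.7·60 = 162.2.
Δq = 104.6316 − 60 = 44.6316; wedge = 204.6 − 162.2 = 42.4.
The triangle = ½ × 44.6316 × 42.4 = 946.19.

946.19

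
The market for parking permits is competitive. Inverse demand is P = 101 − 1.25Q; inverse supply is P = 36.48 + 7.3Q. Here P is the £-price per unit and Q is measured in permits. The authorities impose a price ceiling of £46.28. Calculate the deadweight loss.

Competitive equilibrium: 101 − 1.25Q = 36.48 + 7.3Q → Q* = 7.5462, P* = 91.5673.
At the ceiling P = 46.28, quantity supplied = (46.28 − 36.48)/7.3 = 1.3425.
Willingness to pay at Q' = 1.3425: 101 − 1.25·1.3425 = 99.3219.
ΔQ = 7.5462 − 1.3425 = 6.2037; wedge = 99.3219 − 46.28 = 53.0419.
The triangle = ½ × 6.2037 × 53.0419 = £164.53.

£164.53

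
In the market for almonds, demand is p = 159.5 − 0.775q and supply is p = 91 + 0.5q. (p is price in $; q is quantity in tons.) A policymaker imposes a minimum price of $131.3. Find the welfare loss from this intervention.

Competitive equilibrium: 159.5 − 0.775q = 91 + 0.5q → q* = 53.72549, p* = 117.86275.
At the floor p = 131.3, quantity demanded = (159.5 − 131.3)/0.775 = 36.3871.
Sellers' marginal cost at q' = 36.3871: 91 + 0.5·36.3871 = 109.19355.
Δq = 53.72549 − 36.3871 = 17.33839; wedge = 131.3 − 109.19355 = 22.10645.
DWL = ½ × 17.33839 × 22.10645 = $191.65.

$191.65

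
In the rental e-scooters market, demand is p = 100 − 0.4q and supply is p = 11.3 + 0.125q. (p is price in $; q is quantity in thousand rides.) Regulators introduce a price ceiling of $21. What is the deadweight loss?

Competitive equilibrium: 100 − 0.4q = 11.3 + 0.125q → q* = 168.9524, p* = 32.419.
At the ceiling p = 21, quantity supplied = (21 − 11.3)/0.125 = 77.6.
Willingness to pay at q' = 77.6: 100 − 0.4·77.6 = 68.96.
Δq = 168.9524 − 77.6 = 91.3524; wedge = 68.96 − 21 = 47.96.
Welfare loss = ½ × 91.3524 × 47.96 = $2190.63 thousand.

$2190.63 thousand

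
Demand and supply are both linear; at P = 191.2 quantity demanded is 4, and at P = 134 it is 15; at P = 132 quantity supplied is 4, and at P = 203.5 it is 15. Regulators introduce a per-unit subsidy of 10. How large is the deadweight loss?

Demand slope = (134 − 191.2)/(15 − 4) = −5.2, so P = 212 − 5.2Q.
Supply slope = (203.5 − 132)/(15 − 4) = 6.5, so P = 106 + 6.5Q.
Competitive equilibrium: 212 − 5.2Q = 106 + 6.5Q → Q* = 9.0598, P* = 164.8889.
The subsidy lowers effective supply by 10: P = 96 + 6.5Q.
New quantity: 212 − 5.2Q = 96 + 6.5Q → Q' = 9.9145.
Overproduction ΔQ = 9.9145 − 9.0598 = 0.8547; wedge = subsidy = 10.
DWL = ½ × 0.8547 × 10 = 4.27.

4.27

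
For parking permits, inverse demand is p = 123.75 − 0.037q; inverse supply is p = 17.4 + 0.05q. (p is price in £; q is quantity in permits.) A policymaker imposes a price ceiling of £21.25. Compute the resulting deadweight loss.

£57070.81

Competitive equilibrium: 123.75 − 0.037q = 17.4 + 0.05q → q* = 1222.41379, p* = 78.52069.
At the ceiling p = 21.25, quantity supplied = (21.25 − 17.4)/0.05 = 77.
Willingness to pay at q' = 77: 123.75 − 0.037·77 = 120.901.
Δq = 1222.41379 − 77 = 1145.41379; wedge = 120.901 − 21.25 = 99.651.
Welfare loss = ½ × 1145.41379 × 99.651 = £57070.81.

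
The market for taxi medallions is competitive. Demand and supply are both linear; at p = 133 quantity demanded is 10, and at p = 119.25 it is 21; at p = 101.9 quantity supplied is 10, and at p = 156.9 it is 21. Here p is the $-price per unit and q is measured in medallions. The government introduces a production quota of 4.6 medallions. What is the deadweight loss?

Demand slope = (119.25 − 133)/(21 − 10) = −1.25, so p = 145.5 − 1.25q.
Supply slope = (156.9 − 101.9)/(21 − 10) = 5, so p = 51.9 + 5q.
Competitive equilibrium: 145.5 − 1.25q = 51.9 + 5q → q* = 14.976, p* = 126.78.
At q = 4.6: demand price = 145.5 − 1.25·4.6 = 139.75; supply price = 51.9 + 5·4.6 = 74.9.
Δq = 14.976 − 4.6 = 10.376; wedge = 139.75 − 74.9 = 64.85.
Deadweight loss = ½ × 10.376 × 64.85 = $336.44.

$336.44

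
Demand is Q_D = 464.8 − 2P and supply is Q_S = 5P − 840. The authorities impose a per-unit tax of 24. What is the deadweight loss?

411.43

In inverse form: demand P = 232.4 − 0.5Q, supply P = 168 + 0.2Q.
Competitive equilibrium: 232.4 − 0.5Q = 168 + 0.2Q → Q* = 92, P* = 186.4.
With the tax, the buyer price exceeds the seller price by 24: (232.4 − 0.5Q) − (168 + 0.2Q) = 24 → Q' = 57.7143.
ΔQ = 92 − 57.7143 = 34.2857; the wedge equals the tax, 24.
DWL = ½ × 34.2857 × 24 = 411.43.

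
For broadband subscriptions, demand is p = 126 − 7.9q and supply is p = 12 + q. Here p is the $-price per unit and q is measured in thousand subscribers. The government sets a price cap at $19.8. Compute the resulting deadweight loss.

$111.65 thousand

Competitive equilibrium: 126 − 7.9q = 12 + q → q* = 12.809, p* = 24.809.
At the ceiling p = 19.8, quantity supplied = (19.8 − 12)/1 = 7.8.
Willingness to pay at q' = 7.8: 126 − 7.9·7.8 = 64.38.
Δq = 12.809 − 7.8 = 5.009; wedge = 64.38 − 19.8 = 44.58.
DWL = ½ × 5.009 × 44.58 = $111.65 thousand.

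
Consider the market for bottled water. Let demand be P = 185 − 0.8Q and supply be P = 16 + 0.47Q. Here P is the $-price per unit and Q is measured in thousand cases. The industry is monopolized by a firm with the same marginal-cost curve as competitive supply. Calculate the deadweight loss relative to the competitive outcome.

Competitive equilibrium: 185 − 0.8Q = 16 + 0.47Q → Q* = 133.0709, P* = 78.5433.
Marginal revenue: MR = 185 − 1.6Q. Set MR = MC: 185 − 1.6Q = 16 + 0.47Q → Q_m = 81.6425.
Price P_m = 185 − 0.8·81.6425 = 119.686; MC(Q_m) = 16 + 0.47·81.6425 = 54.372.
Competitive Q* = 133.0709, so ΔQ = 51.4284; wedge = 119.686 − 54.372 = 65.314.
DWL = ½ × 51.4284 × 65.314 = $1679.50 thousand.

$1679.50 thousand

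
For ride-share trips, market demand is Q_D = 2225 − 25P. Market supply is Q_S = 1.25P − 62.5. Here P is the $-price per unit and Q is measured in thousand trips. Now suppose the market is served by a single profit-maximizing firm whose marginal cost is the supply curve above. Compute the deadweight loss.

In inverse form: demand P = 89 − 0.04Q, supply P = 50 + 0.8Q.
Competitive equilibrium: 89 − 0.04Q = 50 + 0.8Q → Q* = 46.4286, P* = 87.1429.
Marginal revenue: MR = 89 − 0.08Q. Set MR = MC: 89 − 0.08Q = 50 + 0.8Q → Q_m = 44.3182.
Price P_m = 89 − 0.04·44.3182 = 87.2273; MC(Q_m) = 50 + 0.8·44.3182 = 85.4546.
Competitive Q* = 46.4286, so ΔQ = 2.1104; wedge = 87.2273 − 85.4546 = 1.7727.
The triangle = ½ × 2.1104 × 1.7727 = $1.87 thousand.

$1.87 thousand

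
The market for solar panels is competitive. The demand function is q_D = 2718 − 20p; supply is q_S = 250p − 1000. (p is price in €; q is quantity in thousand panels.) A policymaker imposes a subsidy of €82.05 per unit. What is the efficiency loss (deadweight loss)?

In inverse form: demand p = 135.9 − 0.05q, supply p = 4 + 0.004q.
Competitive equilibrium: 135.9 − 0.05q = 4 + 0.004q → q* = 2442.5926, p* = 13.7704.
The subsidy lowers effective supply by 82.05: p = 0.004q − 78.05.
New quantity: 135.9 − 0.05q = 0.004q − 78.05 → q' = 3962.037.
Overproduction Δq = 3962.037 − 2442.5926 = 1519.4444; wedge = subsidy = 82.05.
Welfare loss = ½ × 1519.4444 × 82.05 = €62335.21 thousand.

€62335.21 thousand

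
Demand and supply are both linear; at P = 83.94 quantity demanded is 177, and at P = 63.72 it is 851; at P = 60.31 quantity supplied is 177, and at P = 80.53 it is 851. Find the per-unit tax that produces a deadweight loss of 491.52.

7.68

Demand slope = (63.72 − 83.94)/(851 − 177) = −0.03, so P = 89.25 − 0.03Q.
Supply slope = (80.53 − 60.31)/(851 − 177) = 0.03, so P = 55 + 0.03Q.
Competitive equilibrium: 89.25 − 0.03Q = 55 + 0.03Q → Q* = 570.8333, P* = 72.125.
A tax t gives ΔQ = t/0.06 and wedge t, so DWL = t²/0.12.
t²/0.12 = 491.52 → t² = 58.9824 → t = 7.68.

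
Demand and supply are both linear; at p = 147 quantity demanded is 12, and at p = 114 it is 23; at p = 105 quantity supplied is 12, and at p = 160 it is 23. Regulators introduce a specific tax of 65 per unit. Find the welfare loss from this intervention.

Demand slope = (114 − 147)/(23 − 12) = −3, so p = 183 − 3q.
Supply slope = (160 − 105)/(23 − 12) = 5, so p = 45 + 5q.
Competitive equilibrium: 183 − 3q = 45 + 5q → q* = 17.25, p* = 131.25.
With the tax, the buyer price exceeds the seller price by 65: (183 − 3q) − (45 + 5q) = 65 → q' = 9.125.
Δq = 17.25 − 9.125 = 8.125; the wedge equals the tax, 65.
Welfare loss = ½ × 8.125 × 65 = 264.06.

264.06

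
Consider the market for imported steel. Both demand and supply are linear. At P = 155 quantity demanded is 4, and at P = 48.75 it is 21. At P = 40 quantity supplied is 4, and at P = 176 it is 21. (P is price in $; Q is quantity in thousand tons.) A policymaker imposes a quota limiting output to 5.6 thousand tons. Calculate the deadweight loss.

Demand slope = (48.75 − 155)/(21 − 4) = −6.25, so P = 180 − 6.25Q.
Supply slope = (176 − 40)/(21 − 4) = 8, so P = 8 + 8Q.
Competitive equilibrium: 180 − 6.25Q = 8 + 8Q → Q* = 12.0702, P* = 104.5614.
At Q = 5.6: demand price = 180 − 6.25·5.6 = 145; supply price = 8 + 8·5.6 = 52.8.
ΔQ = 12.0702 − 5.6 = 6.4702; wedge = 145 − 52.8 = 92.2.
The triangle = ½ × 6.4702 × 92.2 = $298.28 thousand.

$298.28 thousand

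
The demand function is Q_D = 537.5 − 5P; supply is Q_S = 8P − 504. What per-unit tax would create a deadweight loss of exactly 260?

In inverse form: demand P = 107.5 − 0.2Q, supply P = 63 + 0.125Q.
Competitive equilibrium: 107.5 − 0.2Q = 63 + 0.125Q → Q* = 136.9231, P* = 80.1154.
A tax t gives ΔQ = t/0.325 and wedge t, so DWL = t²/0.65.
t²/0.65 = 260 → t² = 169 → t = 13.

13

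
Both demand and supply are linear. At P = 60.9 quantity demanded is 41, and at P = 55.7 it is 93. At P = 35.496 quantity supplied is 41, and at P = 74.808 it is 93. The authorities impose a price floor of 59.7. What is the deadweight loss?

Demand slope = (55.7 − 60.9)/(93 − 41) = −0.1, so P = 65 − 0.1Q.
Supply slope = (74.808 − 35.496)/(93 − 41) = 0.756, so P = 4.5 + 0.756Q.
Competitive equilibrium: 65 − 0.1Q = 4.5 + 0.756Q → Q* = 70.6776, P* = 57.9322.
At the floor P = 59.7, quantity demanded = (65 − 59.7)/0.1 = 53.
Sellers' marginal cost at Q' = 53: 4.5 + 0.756·53 = 44.568.
ΔQ = 70.6776 − 53 = 17.6776; wedge = 59.7 − 44.568 = 15.132.
The triangle = ½ × 17.6776 × 15.132 = 133.75.

133.75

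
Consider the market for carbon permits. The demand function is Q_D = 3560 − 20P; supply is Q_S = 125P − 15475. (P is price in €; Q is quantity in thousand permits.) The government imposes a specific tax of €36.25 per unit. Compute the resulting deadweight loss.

In inverse form: demand P = 178 − 0.05Q, supply P = 123.8 + 0.008Q.
Competitive equilibrium: 178 − 0.05Q = 123.8 + 0.008Q → Q* = 934.4828, P* = 131.2759.
With the tax, the buyer price exceeds the seller price by 36.25: (178 − 0.05Q) − (123.8 + 0.008Q) = 36.25 → Q' = 309.4828.
ΔQ = 934.4828 − 309.4828 = 625; the wedge equals the tax, 36.25.
Welfare loss = ½ × 625 × 36.25 = €11328.125 thousand.

€11328.125 thousand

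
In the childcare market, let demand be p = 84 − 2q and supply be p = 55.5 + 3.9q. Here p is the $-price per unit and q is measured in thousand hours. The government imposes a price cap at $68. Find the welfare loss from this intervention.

Competitive equilibrium: 84 − 2q = 55.5 + 3.9q → q* = 4.8305, p* = 74.339.
At the ceiling p = 68, quantity supplied = (68 − 55.5)/3.9 = 3.2051.
Willingness to pay at q' = 3.2051: 84 − 2·3.2051 = 77.5898.
Δq = 4.8305 − 3.2051 = 1.6254; wedge = 77.5898 − 68 = 9.5898.
Deadweight loss = ½ × 1.6254 × 9.5898 = $7.79 thousand.

$7.79 thousand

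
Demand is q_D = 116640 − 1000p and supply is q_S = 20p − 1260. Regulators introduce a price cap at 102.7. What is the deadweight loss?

1694.29

In inverse form: demand p = 116.64 − 0.001q, supply p = 63 + 0.05q.
Competitive equilibrium: 116.64 − 0.001q = 63 + 0.05q → q* = 1051.7647, p* = 115.5882.
At the ceiling p = 102.7, quantity supplied = (102.7 − 63)/0.05 = 794.
Willingness to pay at q' = 794: 116.64 − 0.001·794 = 115.846.
Δq = 1051.7647 − 794 = 257.7647; wedge = 115.846 − 102.7 = 13.146.
Deadweight loss = ½ × 257.7647 × 13.146 = 1694.29.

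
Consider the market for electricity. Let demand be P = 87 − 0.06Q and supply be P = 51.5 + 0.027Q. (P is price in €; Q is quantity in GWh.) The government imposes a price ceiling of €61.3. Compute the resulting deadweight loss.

Competitive equilibrium: 87 − 0.06Q = 51.5 + 0.027Q → Q* = 408.046, P* = 62.5172.
At the ceiling P = 61.3, quantity supplied = (61.3 − 51.5)/0.027 = 362.963.
Willingness to pay at Q' = 362.963: 87 − 0.06·362.963 = 65.2222.
ΔQ = 408.046 − 362.963 = 45.083; wedge = 65.2222 − 61.3 = 3.9222.
Welfare loss = ½ × 45.083 × 3.9222 = €88.41.

€88.41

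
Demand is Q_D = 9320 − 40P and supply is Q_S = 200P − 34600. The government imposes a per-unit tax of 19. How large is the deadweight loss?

6016.67

In inverse form: demand P = 233 − 0.025Q, supply P = 173 + 0.005Q.
Competitive equilibrium: 233 − 0.025Q = 173 + 0.005Q → Q* = 2000, P* = 183.
With the tax, the buyer price exceeds the seller price by 19: (233 − 0.025Q) − (173 + 0.005Q) = 19 → Q' = 1366.6667.
ΔQ = 2000 − 1366.6667 = 633.3333; the wedge equals the tax, 19.
The triangle = ½ × 633.3333 × 19 = 6016.67.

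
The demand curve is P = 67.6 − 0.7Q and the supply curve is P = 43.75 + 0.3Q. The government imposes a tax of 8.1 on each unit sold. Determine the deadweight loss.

Competitive equilibrium: 67.6 − 0.7Q = 43.75 + 0.3Q → Q* = 23.85, P* = 50.905.
With the tax, the buyer price exceeds the seller price by 8.1: (67.6 − 0.7Q) − (43.75 + 0.3Q) = 8.1 → Q' = 15.75.
ΔQ = 23.85 − 15.75 = 8.1; the wedge equals the tax, 8.1.
DWL = ½ × 8.1 × 8.1 = 32.805.

32.805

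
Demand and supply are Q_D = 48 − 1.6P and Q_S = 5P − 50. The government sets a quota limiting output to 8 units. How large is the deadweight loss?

108.82

In inverse form: demand P = 30 − 0.625Q, supply P = 10 + 0.2Q.
Competitive equilibrium: 30 − 0.625Q = 10 + 0.2Q → Q* = 24.2424, P* = 14.8485.
At Q = 8: demand price = 30 − 0.625·8 = 25; supply price = 10 + 0.2·8 = 11.6.
ΔQ = 24.2424 − 8 = 16.2424; wedge = 25 − 11.6 = 13.4.
The triangle = ½ × 16.2424 × 13.4 = 108.82.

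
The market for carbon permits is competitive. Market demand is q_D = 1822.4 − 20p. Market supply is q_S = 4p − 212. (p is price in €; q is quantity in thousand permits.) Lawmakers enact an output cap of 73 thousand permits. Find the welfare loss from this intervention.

In inverse form: demand p = 91.12 − 0.05q, supply p = 53 + 0.25q.
Competitive equilibrium: 91.12 − 0.05q = 53 + 0.25q → q* = 127.0667, p* = 84.7667.
At q = 73: demand price = 91.12 − 0.05·73 = 87.47; supply price = 53 + 0.25·73 = 71.25.
Δq = 127.0667 − 73 = 54.0667; wedge = 87.47 − 71.25 = 16.22.
Deadweight loss = ½ × 54.0667 × 16.22 = €438.48 thousand.

€438.48 thousand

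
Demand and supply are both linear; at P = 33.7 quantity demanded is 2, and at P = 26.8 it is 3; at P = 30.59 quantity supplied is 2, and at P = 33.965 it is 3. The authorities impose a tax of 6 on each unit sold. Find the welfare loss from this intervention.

1.75

Demand slope = (26.8 − 33.7)/(3 − 2) = −6.9, so P = 47.5 − 6.9Q.
Supply slope = (33.965 − 30.59)/(3 − 2) = 3.375, so P = 23.84 + 3.375Q.
Competitive equilibrium: 47.5 − 6.9Q = 23.84 + 3.375Q → Q* = 2.3027, P* = 31.6115.
With the tax, the buyer price exceeds the seller price by 6: (47.5 − 6.9Q) − (23.84 + 3.375Q) = 6 → Q' = 1.7187.
ΔQ = 2.3027 − 1.7187 = 0.584; the wedge equals the tax, 6.
Deadweight loss = ½ × 0.584 × 6 = 1.75.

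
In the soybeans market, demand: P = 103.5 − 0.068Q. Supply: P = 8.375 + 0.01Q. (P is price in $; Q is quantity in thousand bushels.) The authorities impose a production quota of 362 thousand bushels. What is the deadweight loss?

Competitive equilibrium: 103.5 − 0.068Q = 8.375 + 0.01Q → Q* = 1219.5513, P* = 20.5705.
At Q = 362: demand price = 103.5 − 0.068·362 = 78.884; supply price = 8.375 + 0.01·362 = 11.995.
ΔQ = 1219.5513 − 362 = 857.5513; wedge = 78.884 − 11.995 = 66.889.
The triangle = ½ × 857.5513 × 66.889 = $28680.37 thousand.

$28680.37 thousand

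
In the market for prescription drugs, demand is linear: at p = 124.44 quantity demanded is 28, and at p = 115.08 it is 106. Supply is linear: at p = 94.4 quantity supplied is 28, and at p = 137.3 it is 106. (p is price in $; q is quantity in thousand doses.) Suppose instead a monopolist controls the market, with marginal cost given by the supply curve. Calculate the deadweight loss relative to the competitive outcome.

$41.01 thousand

Demand slope = (115.08 − 124.44)/(106 − 28) = −0.12, so p = 127.8 − 0.12q.
Supply slope = (137.3 − 94.4)/(106 − 28) = 0.55, so p = 79 + 0.55q.
Competitive equilibrium: 127.8 − 0.12q = 79 + 0.55q → q* = 72.8358, p* = 119.0597.
Marginal revenue: MR = 127.8 − 0.24q. Set MR = MC: 127.8 − 0.24q = 79 + 0.55q → q_m = 61.7722.
Price p_m = 127.8 − 0.12·61.7722 = 120.3873; MC(q_m) = 79 + 0.55·61.7722 = 112.9747.
Competitive q* = 72.8358, so Δq = 11.0636; wedge = 120.3873 − 112.9747 = 7.4126.
The triangle = ½ × 11.0636 × 7.4126 = $41.01 thousand.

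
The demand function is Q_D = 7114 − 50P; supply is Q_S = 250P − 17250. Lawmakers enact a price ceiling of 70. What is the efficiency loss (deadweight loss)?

In inverse form: demand P = 142.28 − 0.02Q, supply P = 69 + 0.004Q.
Competitive equilibrium: 142.28 − 0.02Q = 69 + 0.004Q → Q* = 3053.3333, P* = 81.2133.
At the ceiling P = 70, quantity supplied = (70 − 69)/0.004 = 250.
Willingness to pay at Q' = 250: 142.28 − 0.02·250 = 137.28.
ΔQ = 3053.3333 − 250 = 2803.3333; wedge = 137.28 − 70 = 67.28.
The triangle = ½ × 2803.3333 × 67.28 = 94304.13.

94304.13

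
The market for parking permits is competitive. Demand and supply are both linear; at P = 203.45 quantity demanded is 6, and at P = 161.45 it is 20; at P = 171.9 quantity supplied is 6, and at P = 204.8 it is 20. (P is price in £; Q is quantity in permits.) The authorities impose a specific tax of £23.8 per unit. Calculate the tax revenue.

Demand slope = (161.45 − 203.45)/(20 − 6) = −3, so P = 221.45 − 3Q.
Supply slope = (204.8 − 171.9)/(20 − 6) = 2.35, so P = 157.8 + 2.35Q.
Competitive equilibrium: 221.45 − 3Q = 157.8 + 2.35Q → Q* = 11.8972, P* = 185.7584.
With the tax, the buyer price exceeds the seller price by 23.8: (221.45 − 3Q) − (157.8 + 2.35Q) = 23.8 → Q' = 7.4486.
Tax revenue = 23.8 × 7.4486 = £177.28.

£177.28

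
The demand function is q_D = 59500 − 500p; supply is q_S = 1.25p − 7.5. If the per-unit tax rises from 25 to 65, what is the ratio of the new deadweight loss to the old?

6.76

In inverse form: demand p = 119 − 0.002q, supply p = 6 + 0.8q.
Competitive equilibrium: 119 − 0.002q = 6 + 0.8q → q* = 140.8978, p* = 118.7182.
For a per-unit tax t: Δq = t/0.802, so DWL = ½·t·(t/0.802) = t²/1.604.
At t = 25: DWL = 389.651. At t = 65: DWL = 2634.040.
Ratio = (65/25)² = 6.76.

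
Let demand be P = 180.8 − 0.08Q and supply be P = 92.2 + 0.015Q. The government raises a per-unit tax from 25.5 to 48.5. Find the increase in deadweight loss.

8957.89

Competitive equilibrium: 180.8 − 0.08Q = 92.2 + 0.015Q → Q* = 932.6316, P* = 106.1895.
For a per-unit tax t: ΔQ = t/0.095, so DWL = ½·t·(t/0.095) = t²/0.19.
At t = 25.5: DWL = 3422.3684. At t = 48.5: DWL = 12380.2632.
Increase = 12380.2632 − 3422.3684 = 8957.89.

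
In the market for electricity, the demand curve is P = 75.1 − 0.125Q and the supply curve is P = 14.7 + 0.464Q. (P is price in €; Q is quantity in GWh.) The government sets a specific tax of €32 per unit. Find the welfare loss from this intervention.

€869.27

Competitive equilibrium: 75.1 − 0.125Q = 14.7 + 0.464Q → Q* = 102.5467, P* = 62.2817.
With the tax, the buyer price exceeds the seller price by 32: (75.1 − 0.125Q) − (14.7 + 0.464Q) = 32 → Q' = 48.2173.
ΔQ = 102.5467 − 48.2173 = 54.3294; the wedge equals the tax, 32.
DWL = ½ × 54.3294 × 32 = €869.27.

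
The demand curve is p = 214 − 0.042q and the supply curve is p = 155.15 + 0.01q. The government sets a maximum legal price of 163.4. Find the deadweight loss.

2446.18

Competitive equilibrium: 214 − 0.042q = 155.15 + 0.01q → q* = 1131.7308, p* = 166.4673.
At the ceiling p = 163.4, quantity supplied = (163.4 − 155.15)/0.01 = 825.
Willingness to pay at q' = 825: 214 − 0.042·825 = 179.35.
Δq = 1131.7308 − 825 = 306.7308; wedge = 179.35 − 163.4 = 15.95.
DWL = ½ × 306.7308 × 15.95 = 2446.18.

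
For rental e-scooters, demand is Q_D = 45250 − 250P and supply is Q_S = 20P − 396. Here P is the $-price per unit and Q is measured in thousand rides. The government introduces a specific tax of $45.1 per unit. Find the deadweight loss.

$18833.43 thousand

In inverse form: demand P = 181 − 0.004Q, supply P = 19.8 + 0.05Q.
Competitive equilibrium: 181 − 0.004Q = 19.8 + 0.05Q → Q* = 2985.1852, P* = 169.0593.
With the tax, the buyer price exceeds the seller price by 45.1: (181 − 0.004Q) − (19.8 + 0.05Q) = 45.1 → Q' = 2150.
ΔQ = 2985.1852 − 2150 = 835.1852; the wedge equals the tax, 45.1.
The triangle = ½ × 835.1852 × 45.1 = $18833.43 thousand.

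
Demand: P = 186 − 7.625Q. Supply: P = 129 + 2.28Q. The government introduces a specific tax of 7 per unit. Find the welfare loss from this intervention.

2.47

Competitive equilibrium: 186 − 7.625Q = 129 + 2.28Q → Q* = 5.7547, P* = 142.1206.
With the tax, the buyer price exceeds the seller price by 7: (186 − 7.625Q) − (129 + 2.28Q) = 7 → Q' = 5.048.
ΔQ = 5.7547 − 5.048 = 0.7067; the wedge equals the tax, 7.
Welfare loss = ½ × 0.7067 × 7 = 2.47.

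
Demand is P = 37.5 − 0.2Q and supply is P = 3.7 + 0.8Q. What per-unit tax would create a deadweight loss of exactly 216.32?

20.8

Competitive equilibrium: 37.5 − 0.2Q = 3.7 + 0.8Q → Q* = 33.8, P* = 30.74.
A tax t gives ΔQ = t/1 and wedge t, so DWL = t²/2.
t²/2 = 216.32 → t² = 432.64 → t = 20.8.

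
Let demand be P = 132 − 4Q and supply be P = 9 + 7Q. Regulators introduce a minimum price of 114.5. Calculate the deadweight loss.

Competitive equilibrium: 132 − 4Q = 9 + 7Q → Q* = 11.1818, P* = 87.2727.
At the floor P = 114.5, quantity demanded = (132 − 114.5)/4 = 4.375.
Sellers' marginal cost at Q' = 4.375: 9 + 7·4.375 = 39.625.
ΔQ = 11.1818 − 4.375 = 6.8068; wedge = 114.5 − 39.625 = 74.875.
DWL = ½ × 6.8068 × 74.875 = 254.83.

254.83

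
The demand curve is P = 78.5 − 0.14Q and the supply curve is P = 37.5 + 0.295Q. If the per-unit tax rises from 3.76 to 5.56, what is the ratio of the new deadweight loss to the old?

2.187

Competitive equilibrium: 78.5 − 0.14Q = 37.5 + 0.295Q → Q* = 94.2529, P* = 65.3046.
For a per-unit tax t: ΔQ = t/0.435, so DWL = ½·t·(t/0.435) = t²/0.87.
At t = 3.76: DWL = 16.250. At t = 5.56: DWL = 35.533.
Ratio = (5.56/3.76)² = 2.187.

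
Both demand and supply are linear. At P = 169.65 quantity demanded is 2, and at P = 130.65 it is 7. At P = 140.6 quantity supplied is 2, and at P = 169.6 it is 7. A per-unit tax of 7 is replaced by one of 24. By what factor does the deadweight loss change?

Demand slope = (130.65 − 169.65)/(7 − 2) = −7.8, so P = 185.25 − 7.8Q.
Supply slope = (169.6 − 140.6)/(7 − 2) = 5.8, so P = 129 + 5.8Q.
Competitive equilibrium: 185.25 − 7.8Q = 129 + 5.8Q → Q* = 4.136, P* = 152.989.
For a per-unit tax t: ΔQ = t/13.6, so DWL = ½·t·(t/13.6) = t²/27.2.
At t = 7: DWL = 1.801. At t = 24: DWL = 21.176.
Ratio = (24/7)² = 11.755.

11.755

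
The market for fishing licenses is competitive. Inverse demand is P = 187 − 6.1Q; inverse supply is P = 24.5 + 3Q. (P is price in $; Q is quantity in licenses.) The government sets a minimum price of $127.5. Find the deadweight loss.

Competitive equilibrium: 187 − 6.1Q = 24.5 + 3Q → Q* = 17.8571, P* = 78.0714.
At the floor P = 127.5, quantity demanded = (187 − 127.5)/6.1 = 9.7541.
Sellers' marginal cost at Q' = 9.7541: 24.5 + 3·9.7541 = 53.7623.
ΔQ = 17.8571 − 9.7541 = 8.103; wedge = 127.5 − 53.7623 = 73.7377.
Welfare loss = ½ × 8.103 × 73.7377 = $298.75.

$298.75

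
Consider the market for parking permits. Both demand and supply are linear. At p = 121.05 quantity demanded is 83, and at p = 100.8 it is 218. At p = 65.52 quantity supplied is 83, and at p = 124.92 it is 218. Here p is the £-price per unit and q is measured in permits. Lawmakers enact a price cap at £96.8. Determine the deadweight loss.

Demand slope = (100.8 − 121.05)/(218 − 83) = −0.15, so p = 133.5 − 0.15q.
Supply slope = (124.92 − 65.52)/(218 − 83) = 0.44, so p = 29 + 0.44q.
Competitive equilibrium: 133.5 − 0.15q = 29 + 0.44q → q* = 177.1186, p* = 106.9322.
At the ceiling p = 96.8, quantity supplied = (96.8 − 29)/0.44 = 154.0909.
Willingness to pay at q' = 154.0909: 133.5 − 0.15·154.0909 = 110.3864.
Δq = 177.1186 − 154.0909 = 23.0277; wedge = 110.3864 − 96.8 = 13.5864.
Welfare loss = ½ × 23.0277 × 13.5864 = £156.43.

£156.43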